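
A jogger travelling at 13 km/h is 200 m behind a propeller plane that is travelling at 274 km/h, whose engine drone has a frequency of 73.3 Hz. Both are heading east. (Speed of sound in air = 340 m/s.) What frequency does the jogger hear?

274 km/h = 76.11 m/s; 13 km/h = 3.611 m/s.
The jogger is behind, so the propeller plane is moving away from it while the jogger is moving toward the propeller plane.
Both move, so f' = f · (v + v_o)/(v + v_s).
f' = 73.3 × (340 + 3.611)/(340 + 76.11) = 73.3 × 343.61/416.11 ≈ 61 Hz.

61 Hz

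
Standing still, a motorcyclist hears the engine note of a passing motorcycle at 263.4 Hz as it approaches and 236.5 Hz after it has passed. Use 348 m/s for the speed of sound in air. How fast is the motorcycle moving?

f₁/f₂ = (v + v_s)/(v − v_s), so v_s = v · (f₁ − f₂)/(f₁ + f₂).
v_s = 348 × (263.4 − 236.5)/(263.4 + 236.5) = 348 × 26.9/499.9 ≈ 18.7 m/s.

18.7 m/s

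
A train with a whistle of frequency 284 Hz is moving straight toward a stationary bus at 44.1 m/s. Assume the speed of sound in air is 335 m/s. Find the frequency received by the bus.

With the source moving toward a stationary observer, f' = f · v/(v − v_s).
f' = 284 × 335/(335 − 44.1) = 284 × 335/290.9 ≈ 327 Hz.

327 Hz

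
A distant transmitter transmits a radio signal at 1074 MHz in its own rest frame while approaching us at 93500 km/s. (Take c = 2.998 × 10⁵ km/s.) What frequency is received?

β = v/c = 93500/299800 = 0.3119.
Relativistic Doppler for frequency: f' = f₀ · √((1 + β)/(1 − β)).
f' = 1074 × √(1.3119/0.6881) = 1074 × 1.38074 ≈ 1482.9 MHz.

1482.9 MHz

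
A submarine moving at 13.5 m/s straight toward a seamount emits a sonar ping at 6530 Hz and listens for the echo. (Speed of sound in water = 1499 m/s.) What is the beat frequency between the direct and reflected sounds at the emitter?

119 Hz

The seamount receives the sound from a moving source: f₁ = f₀ · v/(v − v_e) = 6530 × 1499/1485.5 ≈ 6589.3 Hz.
On the return leg the submarine is a moving observer: f₂ = f₁ · (v + v_e)/v = 6589.3 × 1512.5/1499 ≈ 6648.7 Hz.
Beat against the emitted tone: |f₂ − f₀| = 2v_e·f₀/(v − v_e) = 2 × 13.5 × 6530/1485.5 ≈ 119 Hz.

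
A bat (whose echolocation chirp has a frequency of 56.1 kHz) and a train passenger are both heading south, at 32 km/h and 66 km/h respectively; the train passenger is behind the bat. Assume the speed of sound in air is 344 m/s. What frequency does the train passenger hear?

57.6 kHz

32 km/h = 8.889 m/s; 66 km/h = 18.33 m/s.
The train passenger is behind, so the bat is moving away from it while the train passenger is moving toward the bat.
General Doppler shift: f' = f · (v + v_o)/(v + v_s).
f' = 56.1 × (344 + 18.33)/(344 + 8.889) = 56.1 × 362.33/352.89 ≈ 57.6 kHz.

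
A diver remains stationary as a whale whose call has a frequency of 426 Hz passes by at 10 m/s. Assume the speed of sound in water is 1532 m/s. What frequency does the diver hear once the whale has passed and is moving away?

423 Hz

Receding: f₂ = f · v/(v + v_s) = 426 × 1532/1542 ≈ 423 Hz.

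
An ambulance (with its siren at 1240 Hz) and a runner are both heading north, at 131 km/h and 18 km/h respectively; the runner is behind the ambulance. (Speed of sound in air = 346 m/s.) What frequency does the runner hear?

1138 Hz

131 km/h = 36.39 m/s; 18 km/h = 5 m/s.
The runner is behind, so the ambulance is moving away from it while the runner is moving toward the ambulance.
General Doppler shift: f' = f · (v + v_o)/(v + v_s).
f' = 1240 × (346 + 5)/(346 + 36.39) = 1240 × 351/382.39 ≈ 1138 Hz.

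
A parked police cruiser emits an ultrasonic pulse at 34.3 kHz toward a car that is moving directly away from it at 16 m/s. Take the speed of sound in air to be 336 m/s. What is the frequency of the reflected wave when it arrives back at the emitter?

31.2 kHz

At the car (a moving observer), f₁ = f₀ · (v − u)/v = 34.3 × 320/336 ≈ 32.7 kHz.
The reflection then acts as a moving source: f₂ = f₁ · v/(v + u) ≈ 31.2 kHz.
Equivalently f₂ = f₀ · (v − u)/(v + u).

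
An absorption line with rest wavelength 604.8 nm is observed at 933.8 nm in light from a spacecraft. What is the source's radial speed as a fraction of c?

0.409c

λ'/λ₀ = 1.5440 > 1 (redshift), so the source is receding.
λ'/λ₀ = √((1 + β)/(1 − β)) for a receding source ⇒ β = (r² − 1)/(r² + 1) with r = λ'/λ₀.
β = (2.3839 − 1)/(2.3839 + 1) ≈ 0.409.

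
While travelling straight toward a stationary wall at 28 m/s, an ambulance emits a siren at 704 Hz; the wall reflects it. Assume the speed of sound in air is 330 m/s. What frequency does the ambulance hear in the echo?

835 Hz

The wall receives the sound from a moving source: f₁ = f₀ · v/(v − v_e) = 704 × 330/302 ≈ 769 Hz.
On the return leg the ambulance is a moving observer: f₂ = f₁ · (v + v_e)/v = 769 × 358/330 ≈ 835 Hz.
Equivalently f₂ = f₀ · (v + v_e)/(v − v_e).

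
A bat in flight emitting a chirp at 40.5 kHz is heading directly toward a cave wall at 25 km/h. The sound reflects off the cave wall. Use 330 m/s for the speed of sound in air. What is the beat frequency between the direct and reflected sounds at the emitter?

1741 Hz

25 km/h = 6.944 m/s.
The cave wall receives the sound from a moving source: f₁ = f₀ · v/(v − v_e) = 40.5 × 330/323.06 ≈ 41.371 kHz.
On the return leg the bat in flight is a moving observer: f₂ = f₁ · (v + v_e)/v = 41.371 × 336.94/330 ≈ 42.241 kHz.
Equivalently f₂ = f₀ · (v + v_e)/(v − v_e).
Beat against the emitted tone (with f₀ = 40500 Hz): |f₂ − f₀| = 2v_e·f₀/(v − v_e) = 2 × 6.944 × 40500/323.06 ≈ 1741 Hz.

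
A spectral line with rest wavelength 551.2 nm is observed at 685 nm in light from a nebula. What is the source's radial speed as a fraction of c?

λ'/λ₀ = 1.2427 > 1 (redshift), so the source is receding.
λ'/λ₀ = √((1 + β)/(1 − β)) for a receding source ⇒ β = (r² − 1)/(r² + 1) with r = λ'/λ₀.
β = (1.5444 − 1)/(1.5444 + 1) ≈ 0.214.

0.214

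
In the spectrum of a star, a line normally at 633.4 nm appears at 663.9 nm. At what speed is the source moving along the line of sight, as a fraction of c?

λ'/λ₀ = 1.0482 > 1 (redshift), so the source is receding.
λ'/λ₀ = √((1 + β)/(1 − β)) for a receding source ⇒ β = (r² − 1)/(r² + 1) with r = λ'/λ₀.
β = (1.0986 − 1)/(1.0986 + 1) ≈ 0.047.

0.047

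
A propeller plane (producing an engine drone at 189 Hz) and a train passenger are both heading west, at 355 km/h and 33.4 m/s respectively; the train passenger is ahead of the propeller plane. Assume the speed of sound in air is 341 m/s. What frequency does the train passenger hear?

355 km/h = 98.61 m/s.
The train passenger is ahead, so the propeller plane is moving toward it while the train passenger is moving away from the propeller plane.
With source approaching and observer receding, f' = f · (v − v_o)/(v − v_s).
f' = 189 × (341 − 33.4)/(341 − 98.61) = 189 × 307.6/242.39 ≈ 240 Hz.

240 Hz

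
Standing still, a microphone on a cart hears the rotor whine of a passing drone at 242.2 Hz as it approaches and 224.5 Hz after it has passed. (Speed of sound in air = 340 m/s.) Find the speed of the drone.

f₁/f₂ = (v + v_s)/(v − v_s), so v_s = v · (f₁ − f₂)/(f₁ + f₂).
v_s = 340 × (242.2 − 224.5)/(242.2 + 224.5) = 340 × 17.7/466.7 ≈ 12.9 m/s.

12.9 m/s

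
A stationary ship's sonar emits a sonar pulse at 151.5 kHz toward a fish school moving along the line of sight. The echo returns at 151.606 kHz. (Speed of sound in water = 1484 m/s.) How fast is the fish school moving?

0.52 m/s

Double Doppler shift off a moving reflector: f₂ = f₀ · (v + u)/(v − u) (u > 0 toward emitter).
Rearranging, u = v · (f₂ − f₀)/(f₂ + f₀) = 1484 × 0.106/303.106 ≈ 0.52 m/s.
So the fish school is moving at 0.52 m/s toward the emitter.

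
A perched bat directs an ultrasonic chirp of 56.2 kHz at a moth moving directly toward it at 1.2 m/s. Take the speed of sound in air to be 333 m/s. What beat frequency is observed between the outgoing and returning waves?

407 Hz

The moth first receives the wave as a moving observer: f₁ = f₀ · (v + u)/v = 56.2 × (333 + 1.2)/333 ≈ 56.403 kHz.
The reflection then acts as a moving source: f₂ = f₁ · v/(v − u) ≈ 56.607 kHz.
Equivalently f₂ = f₀ · (v + u)/(v − u).
Beat frequency (with f₀ = 56200 Hz): |f₂ − f₀| = 2u·f₀/(v − u) = 2 × 1.2 × 56200/331.8 ≈ 407 Hz.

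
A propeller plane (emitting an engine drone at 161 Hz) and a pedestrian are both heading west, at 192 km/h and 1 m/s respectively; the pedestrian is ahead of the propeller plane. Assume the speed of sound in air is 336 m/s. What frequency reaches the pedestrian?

192 km/h = 53.33 m/s.
The pedestrian is ahead, so the propeller plane is moving toward it while the pedestrian is moving away from the propeller plane.
General Doppler shift: f' = f · (v − v_o)/(v − v_s).
f' = 161 × (336 − 1)/(336 − 53.33) = 161 × 335/282.67 ≈ 191 Hz.

191 Hz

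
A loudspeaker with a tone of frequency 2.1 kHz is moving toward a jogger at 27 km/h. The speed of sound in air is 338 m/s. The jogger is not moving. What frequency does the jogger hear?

2.15 kHz

27 km/h = 7.5 m/s.
Moving source, stationary observer: f' = f · v/(v − v_s) since the source is approaching.
f' = 2.1 × 338/(338 − 7.5) = 2.1 × 338/330.5 ≈ 2.15 kHz.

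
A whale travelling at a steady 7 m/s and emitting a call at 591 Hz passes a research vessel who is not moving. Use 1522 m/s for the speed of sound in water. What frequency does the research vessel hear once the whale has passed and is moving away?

Receding: f₂ = f · v/(v + v_s) = 591 × 1522/1529 ≈ 588 Hz.

588 Hz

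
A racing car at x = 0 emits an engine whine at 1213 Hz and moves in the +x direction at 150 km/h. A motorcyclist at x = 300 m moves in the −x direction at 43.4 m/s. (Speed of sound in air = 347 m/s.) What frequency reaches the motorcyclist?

150 km/h = 41.67 m/s.
The observer lies on the +x side, so the source is heading toward the observer and the observer is heading toward the source.
Both move, so f' = f · (v + v_o)/(v − v_s).
f' = 1213 × (347 + 43.4)/(347 − 41.67) = 1213 × 390.4/305.33 ≈ 1551 Hz.

1551 Hz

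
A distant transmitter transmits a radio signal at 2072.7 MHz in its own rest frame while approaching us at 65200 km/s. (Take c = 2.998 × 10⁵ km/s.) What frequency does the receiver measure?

β = v/c = 65200/299800 = 0.2175.
Relativistic Doppler for frequency: f' = f₀ · √((1 + β)/(1 − β)).
f' = 2072.7 × √(1.2175/0.7825) = 2072.7 × 1.24733 ≈ 2585.3 MHz.

2585.3 MHz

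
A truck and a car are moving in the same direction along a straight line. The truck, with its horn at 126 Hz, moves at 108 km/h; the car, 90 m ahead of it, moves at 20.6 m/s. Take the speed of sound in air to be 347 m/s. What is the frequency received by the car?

108 km/h = 30 m/s.
The car is ahead, so the truck is moving toward it while the car is moving away from the truck.
With source approaching and observer receding, f' = f · (v − v_o)/(v − v_s).
f' = 126 × (347 − 20.6)/(347 − 30) = 126 × 326.4/317 ≈ 130 Hz.

130 Hz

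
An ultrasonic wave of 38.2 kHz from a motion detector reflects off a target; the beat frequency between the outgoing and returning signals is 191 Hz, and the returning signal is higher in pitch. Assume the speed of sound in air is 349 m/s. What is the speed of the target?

Double Doppler shift off a moving reflector: f₂ = f₀ · (v + u)/(v − u) (u > 0 toward emitter).
Returning signal is higher, so f₂ = f₀ + Δf = 38200 + 191 = 38391 Hz.
Rearranging, u = v · (f₂ − f₀)/(f₂ + f₀) = 349 × 191/76591 ≈ 0.87 m/s.
So the target is moving at 0.87 m/s toward the emitter.

0.87 m/s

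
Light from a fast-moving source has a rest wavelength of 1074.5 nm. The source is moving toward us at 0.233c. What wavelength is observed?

847.5 nm

Relativistic Doppler for wavelength: λ' = λ₀ · √((1 − β)/(1 + β)).
λ' = 1074.5 × √(0.7670/1.2330) = 1074.5 × 0.78871 ≈ 847.5 nm.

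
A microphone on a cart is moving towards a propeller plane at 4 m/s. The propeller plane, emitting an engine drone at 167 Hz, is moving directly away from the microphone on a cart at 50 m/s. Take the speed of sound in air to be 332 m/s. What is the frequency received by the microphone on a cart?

Both move, so f' = f · (v + v_o)/(v + v_s).
f' = 167 × (332 + 4)/(332 + 50) = 167 × 336/382 ≈ 147 Hz.

147 Hz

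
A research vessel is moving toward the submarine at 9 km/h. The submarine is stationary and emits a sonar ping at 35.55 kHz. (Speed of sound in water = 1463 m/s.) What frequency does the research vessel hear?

35.6 kHz

9 km/h = 2.5 m/s.
Only the observer moves, toward the source, so f' = f · (v + v_o)/v.
f' = 35.55 × (1463 + 2.5)/1463 = 35.55 × 1465.5/1463 ≈ 35.6 kHz.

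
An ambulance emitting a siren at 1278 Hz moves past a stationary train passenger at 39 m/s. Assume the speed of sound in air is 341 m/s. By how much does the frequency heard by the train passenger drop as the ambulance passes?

296 Hz

Approaching: f₁ = f · v/(v − v_s) = 1278 × 341/302 ≈ 1443 Hz.
Receding: f₂ = f · v/(v + v_s) = 1278 × 341/380 ≈ 1147 Hz.
Drop: f₁ − f₂ = 2f·v·v_s/(v² − v_s²) = 2 × 1278 × 341 × 39/(341² − 39²) ≈ 296 Hz.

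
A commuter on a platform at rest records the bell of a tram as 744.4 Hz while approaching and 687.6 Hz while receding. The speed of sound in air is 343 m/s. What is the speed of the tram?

f₁/f₂ = (v + v_s)/(v − v_s), so v_s = v · (f₁ − f₂)/(f₁ + f₂).
v_s = 343 × (744.4 − 687.6)/(744.4 + 687.6) = 343 × 56.8/1432.0 ≈ 13.6 m/s.

13.6 m/s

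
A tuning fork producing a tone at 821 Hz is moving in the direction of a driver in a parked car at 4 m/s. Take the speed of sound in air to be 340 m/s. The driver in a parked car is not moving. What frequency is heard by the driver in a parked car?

Moving source, stationary observer: f' = f · v/(v − v_s) since the source is approaching.
f' = 821 × 340/(340 − 4) = 821 × 340/336 ≈ 831 Hz.

831 Hz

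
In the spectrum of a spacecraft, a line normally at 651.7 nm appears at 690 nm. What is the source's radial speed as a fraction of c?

0.057

λ'/λ₀ = 1.0588 > 1 (redshift), so the source is receding.
λ'/λ₀ = √((1 + β)/(1 − β)) for a receding source ⇒ β = (r² − 1)/(r² + 1) with r = λ'/λ₀.
β = (1.1210 − 1)/(1.1210 + 1) ≈ 0.057.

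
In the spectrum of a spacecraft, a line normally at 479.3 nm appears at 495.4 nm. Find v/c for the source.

0.033c

λ'/λ₀ = 1.0336 > 1 (redshift), so the source is receding.
λ'/λ₀ = √((1 + β)/(1 − β)) for a receding source ⇒ β = (r² − 1)/(r² + 1) with r = λ'/λ₀.
β = (1.0683 − 1)/(1.0683 + 1) ≈ 0.033.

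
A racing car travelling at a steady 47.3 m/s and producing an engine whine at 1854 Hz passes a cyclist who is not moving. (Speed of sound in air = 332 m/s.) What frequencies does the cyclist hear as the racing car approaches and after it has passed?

2162 Hz approaching; 1623 Hz receding

Approaching: f₁ = f · v/(v − v_s) = 1854 × 332/284.7 ≈ 2162 Hz.
Receding: f₂ = f · v/(v + v_s) = 1854 × 332/379.3 ≈ 1623 Hz.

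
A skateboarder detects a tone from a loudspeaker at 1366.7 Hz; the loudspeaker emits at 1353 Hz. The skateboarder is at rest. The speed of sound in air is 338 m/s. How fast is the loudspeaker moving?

f' > f, so the loudspeaker is approaching.
f' = f · v/(v − v_s) ⇒ v_s = v · |1 − f/f'|.
v_s = 338 × |1 − 1353/1366.7| = 338 × 0.01002 ≈ 3.4 m/s.

3.4 m/s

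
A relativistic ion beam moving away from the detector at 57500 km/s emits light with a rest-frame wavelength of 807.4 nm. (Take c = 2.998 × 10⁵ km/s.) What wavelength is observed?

980.5 nm

β = v/c = 57500/299800 = 0.1918.
Relativistic Doppler for wavelength: λ' = λ₀ · √((1 + β)/(1 − β)).
λ' = 807.4 × √(1.1918/0.8082) = 807.4 × 1.21434 ≈ 980.5 nm.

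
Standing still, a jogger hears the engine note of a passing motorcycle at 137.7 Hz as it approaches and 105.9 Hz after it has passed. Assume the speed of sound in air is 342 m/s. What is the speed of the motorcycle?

f₁/f₂ = (v + v_s)/(v − v_s), so v_s = v · (f₁ − f₂)/(f₁ + f₂).
v_s = 342 × (137.7 − 105.9)/(137.7 + 105.9) = 342 × 31.8/243.6 ≈ 45 m/s.

45 m/s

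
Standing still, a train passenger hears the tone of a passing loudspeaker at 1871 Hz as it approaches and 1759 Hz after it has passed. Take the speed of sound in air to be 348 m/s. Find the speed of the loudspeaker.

10.7 m/s

f₁/f₂ = (v + v_s)/(v − v_s), so v_s = v · (f₁ − f₂)/(f₁ + f₂).
v_s = 348 × (1871 − 1759)/(1871 + 1759) = 348 × 112/3630 ≈ 10.7 m/s.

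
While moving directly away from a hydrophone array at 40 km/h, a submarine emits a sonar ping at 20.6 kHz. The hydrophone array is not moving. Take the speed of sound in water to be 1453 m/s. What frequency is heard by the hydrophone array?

40 km/h = 11.11 m/s.
Moving source, stationary observer: f' = f · v/(v + v_s) since the source is receding.
f' = 20.6 × 1453/(1453 + 11.11) = 20.6 × 1453/1464 ≈ 20.4 kHz.

20.4 kHz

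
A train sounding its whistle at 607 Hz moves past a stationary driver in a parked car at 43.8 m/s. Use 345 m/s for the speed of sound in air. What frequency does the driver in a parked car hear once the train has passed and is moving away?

Receding: f₂ = f · v/(v + v_s) = 607 × 345/388.8 ≈ 539 Hz.

539 Hz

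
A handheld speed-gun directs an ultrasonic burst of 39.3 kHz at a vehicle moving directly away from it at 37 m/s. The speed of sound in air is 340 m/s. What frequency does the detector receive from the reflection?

At the vehicle (a moving observer), f₁ = f₀ · (v − u)/v = 39.3 × 303/340 ≈ 35.0 kHz.
On reflection it acts as a source moving away from the stationary detector: f₂ = f₁ · v/(v + u) = 35.0 × 340/377 ≈ 31.6 kHz.

31.6 kHz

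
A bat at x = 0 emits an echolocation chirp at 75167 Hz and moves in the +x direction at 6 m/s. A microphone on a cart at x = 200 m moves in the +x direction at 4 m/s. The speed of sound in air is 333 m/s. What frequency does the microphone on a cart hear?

75627 Hz

The observer lies on the +x side, so the source is heading toward the observer and the observer is heading away from the source.
With source approaching and observer receding, f' = f · (v − v_o)/(v − v_s).
f' = 75167 × (333 − 4)/(333 − 6) = 75167 × 329/327 ≈ 75627 Hz.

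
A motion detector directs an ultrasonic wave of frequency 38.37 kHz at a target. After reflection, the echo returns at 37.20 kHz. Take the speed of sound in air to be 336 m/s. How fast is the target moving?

5.2 m/s

Double Doppler shift off a moving reflector: f₂ = f₀ · (v + u)/(v − u) (u > 0 toward emitter).
Rearranging, u = v · (f₂ − f₀)/(f₂ + f₀) = 336 × -1.17/75.57 ≈ -5.2 m/s.
So the target is moving at 5.2 m/s away from the emitter.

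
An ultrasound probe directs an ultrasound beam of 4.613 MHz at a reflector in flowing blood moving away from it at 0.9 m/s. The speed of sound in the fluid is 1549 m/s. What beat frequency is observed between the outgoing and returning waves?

The reflector in flowing blood first receives the wave as a moving observer: f₁ = f₀ · (v − u)/v = 4.613 × (1549 − 0.9)/1549 ≈ 4.61032 MHz.
On reflection it acts as a source moving away from the stationary detector: f₂ = f₁ · v/(v + u) = 4.61032 × 1549/1549.9 ≈ 4.60764 MHz.
Beat frequency (with f₀ = 4613000 Hz): |f₂ − f₀| = 2u·f₀/(v + u) = 2 × 0.9 × 4613000/1549.9 ≈ 5357 Hz.

5357 Hz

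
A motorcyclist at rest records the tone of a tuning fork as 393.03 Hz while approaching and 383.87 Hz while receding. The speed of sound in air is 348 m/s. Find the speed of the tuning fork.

f₁/f₂ = (v + v_s)/(v − v_s), so v_s = v · (f₁ − f₂)/(f₁ + f₂).
v_s = 348 × (393.03 − 383.87)/(393.03 + 383.87) = 348 × 9.16/776.90 ≈ 4.1 m/s.

4.1 m/s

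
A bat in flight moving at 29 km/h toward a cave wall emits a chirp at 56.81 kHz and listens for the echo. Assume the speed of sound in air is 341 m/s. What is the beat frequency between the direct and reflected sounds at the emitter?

2749 Hz

29 km/h = 8.056 m/s.
The cave wall receives the sound from a moving source: f₁ = f₀ · v/(v − v_e) = 56.81 × 341/332.94 ≈ 58.18 kHz.
On the return leg the bat in flight is a moving observer: f₂ = f₁ · (v + v_e)/v = 58.18 × 349.06/341 ≈ 59.56 kHz.
Equivalently f₂ = f₀ · (v + v_e)/(v − v_e).
Beat against the emitted tone (with f₀ = 56810 Hz): |f₂ − f₀| = 2v_e·f₀/(v − v_e) = 2 × 8.056 × 56810/332.94 ≈ 2749 Hz.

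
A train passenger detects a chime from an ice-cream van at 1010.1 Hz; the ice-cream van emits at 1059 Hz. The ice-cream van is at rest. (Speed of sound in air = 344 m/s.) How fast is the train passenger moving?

f' < f, so the train passenger is receding.
f' = f · (v − v_o)/v ⇒ v_o = v · |f'/f − 1|.
v_o = 344 × |1010.1/1059 − 1| = 344 × 0.04618 ≈ 15.9 m/s.

15.9 m/s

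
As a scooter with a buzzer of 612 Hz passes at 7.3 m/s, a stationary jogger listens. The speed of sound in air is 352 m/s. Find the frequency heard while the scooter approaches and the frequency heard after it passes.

Approaching: f₁ = f · v/(v − v_s) = 612 × 352/344.7 ≈ 625 Hz.
Receding: f₂ = f · v/(v + v_s) = 612 × 352/359.3 ≈ 600 Hz.

625 Hz approaching; 600 Hz receding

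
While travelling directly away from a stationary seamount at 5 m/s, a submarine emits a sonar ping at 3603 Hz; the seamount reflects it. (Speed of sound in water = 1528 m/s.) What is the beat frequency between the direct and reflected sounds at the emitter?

23.5 Hz

The seamount receives the sound from a moving source: f₁ = f₀ · v/(v + v_e) = 3603 × 1528/1533 ≈ 3591.2 Hz.
On the return leg the submarine is a moving observer: f₂ = f₁ · (v − v_e)/v = 3591.2 × 1523/1528 ≈ 3579.5 Hz.
Equivalently f₂ = f₀ · (v − v_e)/(v + v_e).
Beat against the emitted tone: |f₂ − f₀| = 2v_e·f₀/(v + v_e) = 2 × 5 × 3603/1533 ≈ 23.5 Hz.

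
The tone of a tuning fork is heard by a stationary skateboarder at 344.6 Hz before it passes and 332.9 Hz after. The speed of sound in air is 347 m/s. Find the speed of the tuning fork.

f₁/f₂ = (v + v_s)/(v − v_s), so v_s = v · (f₁ − f₂)/(f₁ + f₂).
v_s = 347 × (344.6 − 332.9)/(344.6 + 332.9) = 347 × 11.7/677.5 ≈ 6.0 m/s.

6.0 m/s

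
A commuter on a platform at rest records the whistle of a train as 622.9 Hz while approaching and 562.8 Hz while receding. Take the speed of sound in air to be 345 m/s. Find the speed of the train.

17.5 m/s

f₁/f₂ = (v + v_s)/(v − v_s), so v_s = v · (f₁ − f₂)/(f₁ + f₂).
v_s = 345 × (622.9 − 562.8)/(622.9 + 562.8) = 345 × 60.1/1185.7 ≈ 17.5 m/s.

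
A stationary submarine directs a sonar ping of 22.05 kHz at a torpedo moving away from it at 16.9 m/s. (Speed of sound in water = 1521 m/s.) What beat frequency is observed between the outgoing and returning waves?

The torpedo first receives the wave as a moving observer: f₁ = f₀ · (v − u)/v = 22.05 × (1521 − 16.9)/1521 ≈ 21.805 kHz.
On reflection it acts as a source moving away from the stationary detector: f₂ = f₁ · v/(v + u) = 21.805 × 1521/1537.9 ≈ 21.565 kHz.
Beat frequency (with f₀ = 22050 Hz): |f₂ − f₀| = 2u·f₀/(v + u) = 2 × 16.9 × 22050/1537.9 ≈ 485 Hz.

485 Hz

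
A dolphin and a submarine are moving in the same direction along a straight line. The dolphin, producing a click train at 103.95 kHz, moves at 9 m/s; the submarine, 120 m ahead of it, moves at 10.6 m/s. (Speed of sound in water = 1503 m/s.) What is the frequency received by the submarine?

The submarine is ahead, so the dolphin is moving toward it while the submarine is moving away from the dolphin.
With source approaching and observer receding, f' = f · (v − v_o)/(v − v_s).
f' = 103.95 × (1503 − 10.6)/(1503 − 9) = 103.95 × 1492.4/1494 ≈ 103.8 kHz.

103.8 kHz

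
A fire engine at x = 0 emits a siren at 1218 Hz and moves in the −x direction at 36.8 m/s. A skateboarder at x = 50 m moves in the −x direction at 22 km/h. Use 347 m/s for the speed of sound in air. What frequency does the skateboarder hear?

1121 Hz

22 km/h = 6.111 m/s.
The observer lies on the +x side, so the source is heading away from the observer and the observer is heading toward the source.
General Doppler shift: f' = f · (v + v_o)/(v + v_s).
f' = 1218 × (347 + 6.111)/(347 + 36.8) = 1218 × 353.11/383.8 ≈ 1121 Hz.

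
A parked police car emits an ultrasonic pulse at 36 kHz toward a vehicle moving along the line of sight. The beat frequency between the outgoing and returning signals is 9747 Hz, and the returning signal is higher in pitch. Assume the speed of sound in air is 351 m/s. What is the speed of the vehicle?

Double Doppler shift off a moving reflector: f₂ = f₀ · (v + u)/(v − u) (u > 0 toward emitter).
Returning signal is higher, so f₂ = f₀ + Δf = 36000 + 9747 = 45747 Hz.
Rearranging, u = v · (f₂ − f₀)/(f₂ + f₀) = 351 × 9747/81747 ≈ 42 m/s.
So the vehicle is moving at 42 m/s toward the emitter.

42 m/s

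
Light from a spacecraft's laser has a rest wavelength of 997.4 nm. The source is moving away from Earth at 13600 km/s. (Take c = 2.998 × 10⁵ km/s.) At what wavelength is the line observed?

β = v/c = 13600/299800 = 0.0454.
Relativistic Doppler for wavelength: λ' = λ₀ · √((1 + β)/(1 − β)).
λ' = 997.4 × √(1.0454/0.9546) = 997.4 × 1.04644 ≈ 1043.7 nm.

1043.7 nm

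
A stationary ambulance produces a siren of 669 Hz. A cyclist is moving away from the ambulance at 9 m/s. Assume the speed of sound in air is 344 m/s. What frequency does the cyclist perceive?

Moving observer, stationary source: f' = f · (v − v_o)/v.
f' = 669 × (344 − 9)/344 = 669 × 335/344 ≈ 651 Hz.

651 Hz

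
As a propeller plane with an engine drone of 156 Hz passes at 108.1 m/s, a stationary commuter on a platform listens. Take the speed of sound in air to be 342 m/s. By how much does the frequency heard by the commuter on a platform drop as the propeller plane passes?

110 Hz

Approaching: f₁ = f · v/(v − v_s) = 156 × 342/233.9 ≈ 228 Hz.
Receding: f₂ = f · v/(v + v_s) = 156 × 342/450.1 ≈ 119 Hz.
Drop: f₁ − f₂ = 2f·v·v_s/(v² − v_s²) = 2 × 156 × 342 × 108.1/(342² − 108.1²) ≈ 110 Hz.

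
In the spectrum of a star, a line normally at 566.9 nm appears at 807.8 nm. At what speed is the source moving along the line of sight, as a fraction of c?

0.340c

λ'/λ₀ = 1.4249 > 1 (redshift), so the source is receding.
λ'/λ₀ = √((1 + β)/(1 − β)) for a receding source ⇒ β = (r² − 1)/(r² + 1) with r = λ'/λ₀.
β = (2.0305 − 1)/(2.0305 + 1) ≈ 0.340.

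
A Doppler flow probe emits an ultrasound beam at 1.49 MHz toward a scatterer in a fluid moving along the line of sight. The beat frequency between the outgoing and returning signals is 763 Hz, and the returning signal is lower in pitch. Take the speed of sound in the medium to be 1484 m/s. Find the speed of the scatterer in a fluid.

0.38 m/s

Double Doppler shift off a moving reflector: f₂ = f₀ · (v + u)/(v − u) (u > 0 toward emitter).
Returning signal is lower, so f₂ = f₀ − Δf = 1490000 − 763 = 1489237 Hz.
Rearranging, u = v · (f₂ − f₀)/(f₂ + f₀) = 1484 × -763/2979237 ≈ -0.38 m/s.
So the scatterer in a fluid is moving at 0.38 m/s away from the emitter.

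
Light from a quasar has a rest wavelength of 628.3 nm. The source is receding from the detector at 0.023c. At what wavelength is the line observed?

642.9 nm

Relativistic Doppler for wavelength: λ' = λ₀ · √((1 + β)/(1 − β)).
λ' = 628.3 × √(1.0230/0.9770) = 628.3 × 1.02327 ≈ 642.9 nm.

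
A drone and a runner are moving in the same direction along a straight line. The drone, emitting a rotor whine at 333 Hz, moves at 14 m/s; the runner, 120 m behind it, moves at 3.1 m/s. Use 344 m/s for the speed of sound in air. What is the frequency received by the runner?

323 Hz

The runner is behind, so the drone is moving away from it while the runner is moving toward the drone.
General Doppler shift: f' = f · (v + v_o)/(v + v_s).
f' = 333 × (344 + 3.1)/(344 + 14) = 333 × 347.1/358 ≈ 323 Hz.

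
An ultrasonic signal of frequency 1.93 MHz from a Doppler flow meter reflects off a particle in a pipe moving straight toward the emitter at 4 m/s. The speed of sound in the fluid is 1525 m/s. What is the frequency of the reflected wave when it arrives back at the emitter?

1.9402 MHz

At the particle in a pipe (a moving observer), f₁ = f₀ · (v + u)/v = 1.93 × 1529/1525 ≈ 1.9351 MHz.
On reflection it acts as a source moving toward the stationary detector: f₂ = f₁ · v/(v − u) = 1.9351 × 1525/1521 ≈ 1.9402 MHz.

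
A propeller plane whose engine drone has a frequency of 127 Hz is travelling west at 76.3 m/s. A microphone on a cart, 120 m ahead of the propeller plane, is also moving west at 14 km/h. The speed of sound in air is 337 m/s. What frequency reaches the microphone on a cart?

162 Hz

14 km/h = 3.889 m/s.
The microphone on a cart is ahead, so the propeller plane is moving toward it while the microphone on a cart is moving away from the propeller plane.
Both move, so f' = f · (v − v_o)/(v − v_s).
f' = 127 × (337 − 3.889)/(337 − 76.3) = 127 × 333.11/260.7 ≈ 162 Hz.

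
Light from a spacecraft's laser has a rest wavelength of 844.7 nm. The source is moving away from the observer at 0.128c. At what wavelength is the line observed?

Relativistic Doppler for wavelength: λ' = λ₀ · √((1 + β)/(1 − β)).
λ' = 844.7 × √(1.1280/0.8720) = 844.7 × 1.13736 ≈ 960.7 nm.

960.7 nm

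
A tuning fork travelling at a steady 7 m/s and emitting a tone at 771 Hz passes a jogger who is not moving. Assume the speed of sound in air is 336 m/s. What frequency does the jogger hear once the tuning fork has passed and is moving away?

Receding: f₂ = f · v/(v + v_s) = 771 × 336/343 ≈ 755 Hz.

755 Hz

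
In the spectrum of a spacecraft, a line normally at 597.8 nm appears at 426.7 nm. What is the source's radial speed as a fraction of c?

0.325c

λ'/λ₀ = 0.7138 < 1 (blueshift), so the source is approaching.
λ'/λ₀ = √((1 − β)/(1 + β)) for an approaching source ⇒ β = (1 − r²)/(1 + r²) with r = λ'/λ₀.
β = (1 − 0.5095)/(1 + 0.5095) ≈ 0.325.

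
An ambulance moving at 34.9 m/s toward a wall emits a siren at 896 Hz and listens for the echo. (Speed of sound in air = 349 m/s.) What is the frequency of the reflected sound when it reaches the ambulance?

1095 Hz

The wall receives the sound from a moving source: f₁ = f₀ · v/(v − v_e) = 896 × 349/314.1 ≈ 996 Hz.
On the return leg the ambulance is a moving observer: f₂ = f₁ · (v + v_e)/v = 996 × 383.9/349 ≈ 1095 Hz.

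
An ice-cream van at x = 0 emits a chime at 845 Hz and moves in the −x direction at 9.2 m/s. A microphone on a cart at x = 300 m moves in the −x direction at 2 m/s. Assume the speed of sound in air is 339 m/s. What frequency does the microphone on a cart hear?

The observer lies on the +x side, so the source is heading away from the observer and the observer is heading toward the source.
Both move, so f' = f · (v + v_o)/(v + v_s).
f' = 845 × (339 + 2)/(339 + 9.2) = 845 × 341/348.2 ≈ 828 Hz.

828 Hz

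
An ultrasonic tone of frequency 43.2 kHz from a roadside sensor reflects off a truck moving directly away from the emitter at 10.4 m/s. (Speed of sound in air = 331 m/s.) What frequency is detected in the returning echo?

The truck first receives the wave as a moving observer: f₁ = f₀ · (v − u)/v = 43.2 × (331 − 10.4)/331 ≈ 41.8 kHz.
On reflection it acts as a source moving away from the stationary detector: f₂ = f₁ · v/(v + u) = 41.8 × 331/341.4 ≈ 40.6 kHz.

40.6 kHz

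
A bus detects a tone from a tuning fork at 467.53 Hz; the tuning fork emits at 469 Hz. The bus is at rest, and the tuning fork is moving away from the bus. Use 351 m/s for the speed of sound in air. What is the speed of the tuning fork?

f' = f · v/(v + v_s) ⇒ v_s = v · |1 − f/f'|.
v_s = 351 × |1 − 469/467.53| = 351 × 0.003144 ≈ 1.10 m/s.

1.10 m/s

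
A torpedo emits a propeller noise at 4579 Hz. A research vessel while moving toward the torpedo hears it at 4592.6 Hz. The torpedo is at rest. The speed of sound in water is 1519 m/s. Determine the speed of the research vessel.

4.5 m/s

f' = f · (v + v_o)/v ⇒ v_o = v · |f'/f − 1|.
v_o = 1519 × |4592.6/4579 − 1| = 1519 × 0.00297 ≈ 4.5 m/s.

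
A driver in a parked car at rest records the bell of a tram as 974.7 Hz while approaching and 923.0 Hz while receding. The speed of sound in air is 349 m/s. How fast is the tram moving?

f₁/f₂ = (v + v_s)/(v − v_s), so v_s = v · (f₁ − f₂)/(f₁ + f₂).
v_s = 349 × (974.7 − 923.0)/(974.7 + 923.0) = 349 × 51.7/1897.7 ≈ 9.5 m/s.

9.5 m/s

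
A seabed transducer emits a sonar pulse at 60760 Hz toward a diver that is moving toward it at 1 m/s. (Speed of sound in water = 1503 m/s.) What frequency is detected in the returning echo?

The diver first receives the wave as a moving observer: f₁ = f₀ · (v + u)/v = 60760 × (1503 + 1)/1503 ≈ 60800 Hz.
On reflection it acts as a source moving toward the stationary detector: f₂ = f₁ · v/(v − u) = 60800 × 1503/1502 ≈ 60841 Hz.

60841 Hz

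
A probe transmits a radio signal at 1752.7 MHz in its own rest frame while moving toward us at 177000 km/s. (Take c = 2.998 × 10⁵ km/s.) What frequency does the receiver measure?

β = v/c = 177000/299800 = 0.5904.
Relativistic Doppler for frequency: f' = f₀ · √((1 + β)/(1 − β)).
f' = 1752.7 × √(1.5904/0.4096) = 1752.7 × 1.97047 ≈ 3453.6 MHz.

3453.6 MHz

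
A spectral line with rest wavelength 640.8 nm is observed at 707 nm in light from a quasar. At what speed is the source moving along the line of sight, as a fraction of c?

0.098

λ'/λ₀ = 1.1033 > 1 (redshift), so the source is receding.
λ'/λ₀ = √((1 + β)/(1 − β)) for a receding source ⇒ β = (r² − 1)/(r² + 1) with r = λ'/λ₀.
β = (1.2173 − 1)/(1.2173 + 1) ≈ 0.098.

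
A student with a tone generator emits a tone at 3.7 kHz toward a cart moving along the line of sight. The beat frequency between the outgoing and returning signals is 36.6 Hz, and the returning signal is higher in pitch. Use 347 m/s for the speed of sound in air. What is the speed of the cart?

Double Doppler shift off a moving reflector: f₂ = f₀ · (v + u)/(v − u) (u > 0 toward emitter).
Returning signal is higher, so f₂ = f₀ + Δf = 3700 + 36.6 = 3736.6 Hz.
Rearranging, u = v · (f₂ − f₀)/(f₂ + f₀) = 347 × 36.6/7436.6 ≈ 1.71 m/s.
So the cart is moving at 1.71 m/s toward the emitter.

1.71 m/s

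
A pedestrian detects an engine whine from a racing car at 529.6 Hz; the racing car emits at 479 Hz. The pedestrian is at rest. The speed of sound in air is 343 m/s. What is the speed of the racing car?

33 m/s

f' > f, so the racing car is approaching.
f' = f · v/(v − v_s) ⇒ v_s = v · |1 − f/f'|.
v_s = 343 × |1 − 479/529.6| = 343 × 0.09554 ≈ 33 m/s.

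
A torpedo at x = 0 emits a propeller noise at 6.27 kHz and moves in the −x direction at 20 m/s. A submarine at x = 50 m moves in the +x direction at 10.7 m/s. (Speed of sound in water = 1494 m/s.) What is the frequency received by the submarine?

The observer lies on the +x side, so the source is heading away from the observer and the observer is heading away from the source.
General Doppler shift: f' = f · (v − v_o)/(v + v_s).
f' = 6.27 × (1494 − 10.7)/(1494 + 20) = 6.27 × 1483.3/1514 ≈ 6.14 kHz.

6.14 kHz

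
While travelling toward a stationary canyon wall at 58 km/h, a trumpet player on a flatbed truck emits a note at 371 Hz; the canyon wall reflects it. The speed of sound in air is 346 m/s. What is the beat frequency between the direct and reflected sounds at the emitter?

58 km/h = 16.11 m/s.
The canyon wall receives the sound from a moving source: f₁ = f₀ · v/(v − v_e) = 371 × 346/329.89 ≈ 389.1 Hz.
On the return leg the trumpet player on a flatbed truck is a moving observer: f₂ = f₁ · (v + v_e)/v = 389.1 × 362.11/346 ≈ 407.2 Hz.
Equivalently f₂ = f₀ · (v + v_e)/(v − v_e).
Beat against the emitted tone: |f₂ − f₀| = 2v_e·f₀/(v − v_e) = 2 × 16.11 × 371/329.89 ≈ 36.2 Hz.

36.2 Hz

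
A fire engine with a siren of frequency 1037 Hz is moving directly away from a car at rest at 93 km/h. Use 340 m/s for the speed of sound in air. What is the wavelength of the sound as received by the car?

35.3 cm

93 km/h = 25.83 m/s.
With the source moving away from a stationary observer, f' = f · v/(v + v_s).
f' = 1037 × 340/(340 + 25.83) ≈ 964 Hz.
λ' = v/f' = 340/963.772 ≈ 35.3 cm.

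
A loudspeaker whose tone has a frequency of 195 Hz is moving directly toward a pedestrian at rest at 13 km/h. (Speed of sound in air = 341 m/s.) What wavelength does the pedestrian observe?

1.73 m

13 km/h = 3.611 m/s.
Only the source moves, toward the listener, so f' = f · v/(v − v_s).
f' = 195 × 341/(341 − 3.611) ≈ 197 Hz.
λ' = v/f' = 341/197.087 ≈ 1.73 m.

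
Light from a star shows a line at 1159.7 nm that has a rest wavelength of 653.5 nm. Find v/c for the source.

λ'/λ₀ = 1.7746 > 1 (redshift), so the source is receding.
λ'/λ₀ = √((1 + β)/(1 − β)) for a receding source ⇒ β = (r² − 1)/(r² + 1) with r = λ'/λ₀.
β = (3.1492 − 1)/(3.1492 + 1) ≈ 0.518.

0.518c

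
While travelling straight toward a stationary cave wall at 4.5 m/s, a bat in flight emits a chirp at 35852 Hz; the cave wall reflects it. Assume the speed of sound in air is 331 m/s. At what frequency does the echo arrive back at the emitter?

The cave wall receives the sound from a moving source: f₁ = f₀ · v/(v − v_e) = 35852 × 331/326.5 ≈ 36346 Hz.
On the return leg the bat in flight is a moving observer: f₂ = f₁ · (v + v_e)/v = 36346 × 335.5/331 ≈ 36840 Hz.
Equivalently f₂ = f₀ · (v + v_e)/(v − v_e).

36840 Hz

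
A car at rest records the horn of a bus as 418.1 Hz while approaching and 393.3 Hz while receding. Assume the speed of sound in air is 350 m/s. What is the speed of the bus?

10.7 m/s

f₁/f₂ = (v + v_s)/(v − v_s), so v_s = v · (f₁ − f₂)/(f₁ + f₂).
v_s = 350 × (418.1 − 393.3)/(418.1 + 393.3) = 350 × 24.8/811.4 ≈ 10.7 m/s.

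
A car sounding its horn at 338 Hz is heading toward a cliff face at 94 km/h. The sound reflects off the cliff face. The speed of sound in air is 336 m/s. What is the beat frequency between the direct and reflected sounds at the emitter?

57.0 Hz

94 km/h = 26.11 m/s.
The cliff face receives the sound from a moving source: f₁ = f₀ · v/(v − v_e) = 338 × 336/309.89 ≈ 366.5 Hz.
On the return leg the car is a moving observer: f₂ = f₁ · (v + v_e)/v = 366.5 × 362.11/336 ≈ 395.0 Hz.
Beat against the emitted tone: |f₂ − f₀| = 2v_e·f₀/(v − v_e) = 2 × 26.11 × 338/309.89 ≈ 57.0 Hz.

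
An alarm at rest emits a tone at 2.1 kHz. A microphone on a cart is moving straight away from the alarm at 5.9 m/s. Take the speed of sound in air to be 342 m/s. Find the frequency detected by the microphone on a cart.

Moving observer, stationary source: f' = f · (v − v_o)/v.
f' = 2.1 × (342 − 5.9)/342 = 2.1 × 336.1/342 ≈ 2.06 kHz.

2.06 kHz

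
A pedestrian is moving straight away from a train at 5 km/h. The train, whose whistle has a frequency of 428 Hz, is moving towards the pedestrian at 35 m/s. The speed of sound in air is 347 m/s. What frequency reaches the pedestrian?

5 km/h = 1.389 m/s.
With source approaching and observer receding, f' = f · (v − v_o)/(v − v_s).
f' = 428 × (347 − 1.389)/(347 − 35) = 428 × 345.61/312 ≈ 474 Hz.

474 Hz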